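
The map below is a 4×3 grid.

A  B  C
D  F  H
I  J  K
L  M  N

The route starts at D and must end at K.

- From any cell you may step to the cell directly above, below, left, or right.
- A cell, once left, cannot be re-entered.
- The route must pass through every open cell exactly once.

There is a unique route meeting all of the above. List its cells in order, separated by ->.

D -> A -> B -> C -> H -> F -> J -> I -> L -> M -> N -> K

Need to visit all 12 open cells exactly once, starting at D and ending at K.
Cell L has only two open neighbours (I and M), so the path must pass straight through it: one of those is the cell it's entered from and the other is where it exits.
Route from D: up to A, 2× right (reaching C), down to H, left to F, down to J, left to I, down to L, 2× right (reaching N), up to K — 11 moves in all.
Check: all 12 open cells covered.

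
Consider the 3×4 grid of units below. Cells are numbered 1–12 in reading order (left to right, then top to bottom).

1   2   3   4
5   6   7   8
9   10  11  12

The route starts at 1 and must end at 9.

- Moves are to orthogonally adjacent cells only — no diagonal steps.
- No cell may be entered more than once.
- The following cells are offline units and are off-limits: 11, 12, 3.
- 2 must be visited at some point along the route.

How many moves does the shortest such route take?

4

Any route passes through 2 somewhere between 1 and 9. Summing Manhattan distances along the two legs (1 → 2 → 9) gives a lower bound of 1 + 3 = 4 moves.
A route of 4 moves achieves this: 1 → 2 → 6 → 10 → 9.
Since 4 matches the lower bound, it is optimal.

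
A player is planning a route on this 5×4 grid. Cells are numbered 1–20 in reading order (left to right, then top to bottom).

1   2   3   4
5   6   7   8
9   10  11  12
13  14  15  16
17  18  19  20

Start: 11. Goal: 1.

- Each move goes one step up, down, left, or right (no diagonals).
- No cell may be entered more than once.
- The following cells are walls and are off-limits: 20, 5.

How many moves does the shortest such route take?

The Manhattan distance from 11 to 1 is |3−1| + |3−1| = 4, so at least 4 moves are needed.
A route of 4 moves achieves this: 11 → 7 → 3 → 2 → 1.
Since 4 matches the lower bound, it is optimal.

4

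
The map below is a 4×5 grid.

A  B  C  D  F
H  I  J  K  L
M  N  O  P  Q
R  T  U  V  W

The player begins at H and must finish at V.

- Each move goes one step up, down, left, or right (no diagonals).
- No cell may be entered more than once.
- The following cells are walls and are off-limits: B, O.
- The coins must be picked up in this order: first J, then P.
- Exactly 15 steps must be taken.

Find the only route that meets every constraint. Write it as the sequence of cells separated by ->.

H -> M -> R -> T -> N -> I -> J -> C -> D -> F -> L -> K -> P -> Q -> W -> V

The waypoints must appear in the order J, P, with no cell reused.
Route from H: 2× down (reaching R), right to T, 2× up (reaching I), right to J, up to C, 2× right (reaching F), down to L, left to K, down to P, right to Q, down to W, left to V — 15 moves in all.
Check: order respected (J at step 6, P at step 12); 15 moves as required.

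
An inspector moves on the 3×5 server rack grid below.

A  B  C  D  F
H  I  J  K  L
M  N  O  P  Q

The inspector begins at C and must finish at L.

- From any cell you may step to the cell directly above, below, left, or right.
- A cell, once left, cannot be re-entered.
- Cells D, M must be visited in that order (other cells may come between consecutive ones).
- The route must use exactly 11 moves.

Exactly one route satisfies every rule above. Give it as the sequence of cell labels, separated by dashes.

C - D - K - J - I - H - M - N - O - P - Q - L

The waypoints must appear in the order D, M, with no cell reused.
Route from C: right 1 to D, down 1 to K, left 3 to H, down 1 to M, right 4 to Q, up 1 to L — 11 moves in all.
Check: order respected (D at step 1, M at step 6); 11 moves as required.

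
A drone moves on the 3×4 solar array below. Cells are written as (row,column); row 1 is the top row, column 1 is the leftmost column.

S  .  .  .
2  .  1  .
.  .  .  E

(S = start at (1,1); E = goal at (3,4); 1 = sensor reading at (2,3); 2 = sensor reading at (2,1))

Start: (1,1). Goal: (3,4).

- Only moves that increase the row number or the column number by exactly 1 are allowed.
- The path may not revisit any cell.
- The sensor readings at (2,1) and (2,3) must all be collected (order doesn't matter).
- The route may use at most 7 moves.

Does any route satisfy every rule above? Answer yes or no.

One route that works: (1,1) → (2,1) → (2,2) → (2,3) → (3,3) → (3,4).

yes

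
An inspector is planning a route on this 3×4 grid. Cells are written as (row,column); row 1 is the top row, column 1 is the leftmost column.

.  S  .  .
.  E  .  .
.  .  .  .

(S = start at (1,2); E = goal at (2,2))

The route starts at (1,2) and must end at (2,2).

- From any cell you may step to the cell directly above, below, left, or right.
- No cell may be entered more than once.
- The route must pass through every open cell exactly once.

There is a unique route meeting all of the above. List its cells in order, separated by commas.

(1,2), (1,1), (2,1), (3,1), (3,2), (3,3), (3,4), (2,4), (1,4), (1,3), (2,3), (2,2)

Need to visit all 12 open cells exactly once, starting at (1,2) and ending at (2,2).
Cell (1,4) has only two open neighbours ((2,4) and (1,3)), so the path must pass straight through it: one of those is the cell it's entered from and the other is where it exits.
Route from (1,2): left to (1,1), 2× down (reaching (3,1)), 3× right (reaching (3,4)), 2× up (reaching (1,4)), left to (1,3), down to (2,3), left to (2,2) — 11 moves in all.
Check: all 12 open cells covered.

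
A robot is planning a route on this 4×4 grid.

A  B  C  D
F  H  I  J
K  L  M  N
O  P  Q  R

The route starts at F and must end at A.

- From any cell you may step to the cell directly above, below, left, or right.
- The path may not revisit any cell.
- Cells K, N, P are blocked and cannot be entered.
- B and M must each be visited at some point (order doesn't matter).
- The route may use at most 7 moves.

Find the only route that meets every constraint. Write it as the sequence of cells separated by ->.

The budget equals the shortest possible length, so every move has to be on a shortest route through the required cells.
Route from F: right to H, down to L, right to M, 2× up (reaching C), 2× left (reaching A) — 7 moves in all.
Check: all required cells visited; 7 ≤ 7 moves.

F -> H -> L -> M -> I -> C -> B -> A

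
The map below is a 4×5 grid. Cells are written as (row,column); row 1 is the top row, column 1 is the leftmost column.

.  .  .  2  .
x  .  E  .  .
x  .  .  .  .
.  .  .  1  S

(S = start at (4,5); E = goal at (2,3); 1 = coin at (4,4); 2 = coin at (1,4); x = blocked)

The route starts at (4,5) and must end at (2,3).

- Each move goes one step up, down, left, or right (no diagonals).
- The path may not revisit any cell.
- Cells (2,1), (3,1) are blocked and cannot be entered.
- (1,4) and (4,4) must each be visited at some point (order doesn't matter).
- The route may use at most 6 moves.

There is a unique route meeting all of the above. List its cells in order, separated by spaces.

(4,5) (4,4) (3,4) (2,4) (1,4) (1,3) (2,3)

The 6-move cap with required stops at (1,4), (4,4) leaves no slack for detours.
Route from (4,5): left 1 to (4,4), up 3 to (1,4), left 1 to (1,3), down 1 to (2,3) — 6 moves in all.
Check: all required cells visited; 6 ≤ 6 moves.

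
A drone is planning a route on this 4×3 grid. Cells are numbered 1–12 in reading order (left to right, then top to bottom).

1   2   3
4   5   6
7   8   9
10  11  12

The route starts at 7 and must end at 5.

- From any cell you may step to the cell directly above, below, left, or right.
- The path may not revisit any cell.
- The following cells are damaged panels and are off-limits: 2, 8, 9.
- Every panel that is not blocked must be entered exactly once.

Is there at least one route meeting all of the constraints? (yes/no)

no

Cell 1 has only one open neighbour but is neither the start nor the goal, so a Hamiltonian route would have to both enter and leave it through the same neighbour — impossible without revisiting.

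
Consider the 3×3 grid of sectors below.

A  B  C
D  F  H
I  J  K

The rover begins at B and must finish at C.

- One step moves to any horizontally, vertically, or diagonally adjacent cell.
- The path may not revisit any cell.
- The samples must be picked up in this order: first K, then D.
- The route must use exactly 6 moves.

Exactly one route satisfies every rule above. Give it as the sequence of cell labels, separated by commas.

The waypoints must appear in the order K, D, with no cell reused.
Route from B: down-right 1 to H, down 1 to K, left 1 to J, up-left 1 to D, right 1 to F, up-right 1 to C — 6 moves in all.
Check: order respected (K at step 2, D at step 4); 6 moves as required.

B, H, K, J, D, F, C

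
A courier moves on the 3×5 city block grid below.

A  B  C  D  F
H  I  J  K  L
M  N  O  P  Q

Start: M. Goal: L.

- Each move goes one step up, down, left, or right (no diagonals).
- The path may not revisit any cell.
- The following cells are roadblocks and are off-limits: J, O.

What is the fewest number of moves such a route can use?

7

The Manhattan distance from M to L is |3−2| + |1−5| = 5, so at least 5 moves are needed.
That bound ignores the blocked cells. Measuring each leg by the fewest moves that actually steer around them (M→L: 7) raises the lower bound to 7.
A route of 7 moves exists: M → H → A → B → C → D → K → L.
Since 7 matches that lower bound, it is optimal.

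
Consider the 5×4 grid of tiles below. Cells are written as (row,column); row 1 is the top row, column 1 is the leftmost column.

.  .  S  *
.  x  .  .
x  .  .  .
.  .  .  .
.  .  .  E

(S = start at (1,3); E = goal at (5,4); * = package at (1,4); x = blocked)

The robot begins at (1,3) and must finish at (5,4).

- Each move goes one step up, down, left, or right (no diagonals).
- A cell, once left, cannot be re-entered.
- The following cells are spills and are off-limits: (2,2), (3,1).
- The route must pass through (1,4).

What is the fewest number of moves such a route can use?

5

Any route passes through (1,4) somewhere between (1,3) and (5,4). Summing Manhattan distances along the two legs ((1,3) → (1,4) → (5,4)) gives a lower bound of 1 + 4 = 5 moves.
A route of 5 moves achieves this: (1,3) → (1,4) → (2,4) → (3,4) → (4,4) → (5,4).
Since 5 matches the lower bound, it is optimal.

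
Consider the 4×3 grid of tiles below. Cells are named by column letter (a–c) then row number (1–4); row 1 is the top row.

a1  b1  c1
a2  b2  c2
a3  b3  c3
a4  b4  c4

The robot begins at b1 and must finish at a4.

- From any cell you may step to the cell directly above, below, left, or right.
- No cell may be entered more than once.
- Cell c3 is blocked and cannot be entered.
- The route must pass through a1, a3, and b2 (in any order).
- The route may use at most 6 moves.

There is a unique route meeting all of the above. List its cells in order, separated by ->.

b1 -> a1 -> a2 -> b2 -> b3 -> a3 -> a4

The 6-move cap with required stops at a1, a3, b2 leaves no slack for detours.
Route from b1: left 1 to a1, down 1 to a2, right 1 to b2, down 1 to b3, left 1 to a3, down 1 to a4 — 6 moves in all.
Check: all required cells visited; 6 ≤ 6 moves.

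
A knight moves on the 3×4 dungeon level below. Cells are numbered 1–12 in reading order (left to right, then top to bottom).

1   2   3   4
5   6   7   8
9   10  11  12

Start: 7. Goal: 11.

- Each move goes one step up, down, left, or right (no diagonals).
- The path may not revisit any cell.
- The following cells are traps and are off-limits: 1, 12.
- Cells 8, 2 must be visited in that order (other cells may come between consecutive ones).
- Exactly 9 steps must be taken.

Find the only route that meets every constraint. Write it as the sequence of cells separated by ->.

7 -> 8 -> 4 -> 3 -> 2 -> 6 -> 5 -> 9 -> 10 -> 11

The waypoints must appear in the order 8, 2, with no cell reused.
Route from 7: right 1 to 8, up 1 to 4, left 2 to 2, down 1 to 6, left 1 to 5, down 1 to 9, right 2 to 11 — 9 moves in all.
Check: order respected (8 at step 1, 2 at step 4); 9 moves as required.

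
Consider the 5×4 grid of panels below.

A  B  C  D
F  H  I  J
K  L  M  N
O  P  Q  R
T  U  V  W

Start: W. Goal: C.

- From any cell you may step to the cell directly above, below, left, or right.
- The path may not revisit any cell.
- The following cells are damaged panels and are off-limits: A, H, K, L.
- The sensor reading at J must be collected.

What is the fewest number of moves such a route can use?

Any route passes through J somewhere between W and C. Summing Manhattan distances along the two legs (W → J → C) gives a lower bound of 3 + 2 = 5 moves.
A route of 5 moves achieves this: W → R → N → J → D → C.
Since 5 matches the lower bound, it is optimal.

5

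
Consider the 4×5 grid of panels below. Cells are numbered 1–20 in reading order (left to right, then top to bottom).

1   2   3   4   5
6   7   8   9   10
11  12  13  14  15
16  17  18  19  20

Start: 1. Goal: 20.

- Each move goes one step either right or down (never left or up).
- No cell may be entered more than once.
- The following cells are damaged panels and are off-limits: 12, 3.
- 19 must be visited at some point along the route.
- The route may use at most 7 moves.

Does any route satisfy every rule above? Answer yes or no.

yes

One route that works: 1 → 6 → 11 → 16 → 17 → 18 → 19 → 20.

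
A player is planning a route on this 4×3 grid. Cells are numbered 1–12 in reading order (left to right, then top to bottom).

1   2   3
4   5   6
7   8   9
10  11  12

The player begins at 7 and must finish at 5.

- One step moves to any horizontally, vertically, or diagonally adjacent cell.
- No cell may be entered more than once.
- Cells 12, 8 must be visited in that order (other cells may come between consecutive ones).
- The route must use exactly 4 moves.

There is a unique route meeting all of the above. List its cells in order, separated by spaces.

The waypoints must appear in the order 12, 8, with no cell reused.
Route from 7: down-right 1 to 11, right 1 to 12, up-left 1 to 8, up 1 to 5 — 4 moves in all.
Check: order respected (12 at step 2, 8 at step 3); 4 moves as required.

7 11 12 8 5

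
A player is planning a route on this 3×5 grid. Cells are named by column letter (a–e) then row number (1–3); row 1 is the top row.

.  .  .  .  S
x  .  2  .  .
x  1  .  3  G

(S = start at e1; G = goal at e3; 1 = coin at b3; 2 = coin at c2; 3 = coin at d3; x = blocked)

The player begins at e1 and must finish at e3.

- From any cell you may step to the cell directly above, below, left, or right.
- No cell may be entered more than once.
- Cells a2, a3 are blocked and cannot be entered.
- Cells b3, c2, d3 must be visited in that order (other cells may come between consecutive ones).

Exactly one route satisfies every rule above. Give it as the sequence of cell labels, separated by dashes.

e1 - d1 - c1 - b1 - b2 - b3 - c3 - c2 - d2 - d3 - e3

The waypoints must appear in the order b3, c2, d3, with no cell reused.
Route from e1: left 3 to b1, down 2 to b3, right 1 to c3, up 1 to c2, right 1 to d2, down 1 to d3, right 1 to e3 — 10 moves in all.
Check: order respected (1 at step 5, 2 at step 7, 3 at step 9).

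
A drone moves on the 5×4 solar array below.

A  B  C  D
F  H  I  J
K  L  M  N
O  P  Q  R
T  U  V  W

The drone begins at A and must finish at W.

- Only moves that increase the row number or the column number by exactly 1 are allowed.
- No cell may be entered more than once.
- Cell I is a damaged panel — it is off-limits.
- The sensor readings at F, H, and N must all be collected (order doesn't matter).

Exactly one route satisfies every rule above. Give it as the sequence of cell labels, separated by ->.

Moves only go right or down, so the column and row indices never decrease.
Route from A: down 1 to F, right 1 to H, down 1 to L, right 2 to N, down 2 to W — 7 moves in all.
Check: all required cells visited.

A -> F -> H -> L -> M -> N -> R -> W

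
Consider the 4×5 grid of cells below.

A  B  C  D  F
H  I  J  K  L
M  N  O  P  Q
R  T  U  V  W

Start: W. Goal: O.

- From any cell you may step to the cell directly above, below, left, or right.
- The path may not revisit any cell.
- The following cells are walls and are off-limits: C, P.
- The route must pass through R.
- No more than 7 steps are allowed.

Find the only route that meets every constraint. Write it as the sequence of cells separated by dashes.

W - V - U - T - R - M - N - O

The 7-move cap with required stops at R leaves no slack for detours.
Route from W: 4× left (reaching R), up to M, 2× right (reaching O) — 7 moves in all.
Check: all required cells visited; 7 ≤ 7 moves.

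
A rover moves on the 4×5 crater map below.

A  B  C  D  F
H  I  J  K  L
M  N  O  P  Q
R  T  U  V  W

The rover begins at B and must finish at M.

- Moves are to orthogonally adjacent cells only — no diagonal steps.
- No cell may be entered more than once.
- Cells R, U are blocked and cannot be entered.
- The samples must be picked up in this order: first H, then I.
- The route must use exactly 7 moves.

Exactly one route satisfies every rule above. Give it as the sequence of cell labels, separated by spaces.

The waypoints must appear in the order H, I, with no cell reused.
Route from B: left 1 to A, down 1 to H, right 2 to J, down 1 to O, left 2 to M — 7 moves in all.
Check: order respected (H at step 2, I at step 3); 7 moves as required.

B A H I J O N M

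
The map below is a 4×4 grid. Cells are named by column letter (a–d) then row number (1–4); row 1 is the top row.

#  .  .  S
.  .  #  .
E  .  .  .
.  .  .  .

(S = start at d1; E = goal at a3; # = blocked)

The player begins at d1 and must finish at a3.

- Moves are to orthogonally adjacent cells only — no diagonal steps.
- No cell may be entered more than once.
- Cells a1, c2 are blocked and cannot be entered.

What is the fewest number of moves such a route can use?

5

The Manhattan distance from d1 to a3 is |1−3| + |4−1| = 5, so at least 5 moves are needed.
A route of 5 moves achieves this: d1 → d2 → d3 → c3 → b3 → a3.
Since 5 matches the lower bound, it is optimal.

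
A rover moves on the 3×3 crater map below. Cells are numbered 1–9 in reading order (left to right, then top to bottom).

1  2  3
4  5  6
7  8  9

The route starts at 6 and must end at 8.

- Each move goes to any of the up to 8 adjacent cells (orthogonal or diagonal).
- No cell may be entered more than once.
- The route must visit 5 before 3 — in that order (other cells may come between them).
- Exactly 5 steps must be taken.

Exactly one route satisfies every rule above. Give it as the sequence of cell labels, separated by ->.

The waypoints must appear in the order 5, 3, with no cell reused.
Route from 6: left 1 to 5, up-right 1 to 3, left 1 to 2, down-left 1 to 4, down-right 1 to 8 — 5 moves in all.
Check: order respected (5 at step 1, 3 at step 2); 5 moves as required.

6 -> 5 -> 3 -> 2 -> 4 -> 8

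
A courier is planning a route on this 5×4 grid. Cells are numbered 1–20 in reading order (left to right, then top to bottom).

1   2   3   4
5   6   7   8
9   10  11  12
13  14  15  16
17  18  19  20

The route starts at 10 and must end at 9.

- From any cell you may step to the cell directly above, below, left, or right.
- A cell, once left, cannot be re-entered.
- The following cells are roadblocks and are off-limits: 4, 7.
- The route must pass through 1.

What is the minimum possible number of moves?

5

Any route passes through 1 somewhere between 10 and 9. Summing Manhattan distances along the two legs (10 → 1 → 9) gives a lower bound of 3 + 2 = 5 moves.
A route of 5 moves achieves this: 10 → 6 → 2 → 1 → 5 → 9.
Since 5 matches the lower bound, it is optimal.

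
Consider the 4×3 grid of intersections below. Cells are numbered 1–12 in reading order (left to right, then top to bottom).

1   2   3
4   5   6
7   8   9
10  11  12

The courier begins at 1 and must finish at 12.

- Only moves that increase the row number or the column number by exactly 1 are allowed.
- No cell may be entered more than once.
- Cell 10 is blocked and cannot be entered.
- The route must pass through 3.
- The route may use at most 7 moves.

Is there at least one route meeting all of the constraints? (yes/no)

One route that works: 1 → 2 → 3 → 6 → 9 → 12.

yes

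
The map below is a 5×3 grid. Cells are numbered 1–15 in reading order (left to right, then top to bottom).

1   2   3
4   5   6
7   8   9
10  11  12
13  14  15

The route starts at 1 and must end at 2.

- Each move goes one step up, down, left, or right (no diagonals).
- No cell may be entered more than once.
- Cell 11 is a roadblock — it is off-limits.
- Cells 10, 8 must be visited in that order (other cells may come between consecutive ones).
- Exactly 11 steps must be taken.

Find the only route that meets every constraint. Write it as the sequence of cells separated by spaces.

1 4 7 10 13 14 15 12 9 8 5 2

The waypoints must appear in the order 10, 8, with no cell reused.
Route from 1: down 4 to 13, right 2 to 15, up 2 to 9, left 1 to 8, up 2 to 2 — 11 moves in all.
Check: order respected (10 at step 3, 8 at step 9); 11 moves as required.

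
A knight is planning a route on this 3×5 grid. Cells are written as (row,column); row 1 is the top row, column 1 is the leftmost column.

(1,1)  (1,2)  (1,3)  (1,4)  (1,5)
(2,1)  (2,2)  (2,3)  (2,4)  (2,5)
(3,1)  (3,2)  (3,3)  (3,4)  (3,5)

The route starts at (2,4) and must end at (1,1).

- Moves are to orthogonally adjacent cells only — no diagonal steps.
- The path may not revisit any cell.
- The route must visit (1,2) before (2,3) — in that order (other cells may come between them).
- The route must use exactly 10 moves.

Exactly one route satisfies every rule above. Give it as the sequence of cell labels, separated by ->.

The waypoints must appear in the order (1,2), (2,3), with no cell reused.
Route from (2,4): up to (1,4), 2× left (reaching (1,2)), down to (2,2), right to (2,3), down to (3,3), 2× left (reaching (3,1)), 2× up (reaching (1,1)) — 10 moves in all.
Check: order respected ((1,2) at step 3, (2,3) at step 5); 10 moves as required.

(2,4) -> (1,4) -> (1,3) -> (1,2) -> (2,2) -> (2,3) -> (3,3) -> (3,2) -> (3,1) -> (2,1) -> (1,1)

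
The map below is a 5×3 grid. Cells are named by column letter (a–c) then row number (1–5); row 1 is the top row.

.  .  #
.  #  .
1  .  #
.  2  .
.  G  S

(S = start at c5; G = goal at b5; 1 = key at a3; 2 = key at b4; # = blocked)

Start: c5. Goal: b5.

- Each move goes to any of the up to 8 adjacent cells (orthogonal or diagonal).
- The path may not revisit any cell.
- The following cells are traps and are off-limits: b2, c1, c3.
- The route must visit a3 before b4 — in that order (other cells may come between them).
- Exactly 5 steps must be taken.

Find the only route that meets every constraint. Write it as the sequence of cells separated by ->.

The waypoints must appear in the order a3, b4, with no cell reused.
Route from c5: up 1 to c4, up-left 1 to b3, left 1 to a3, down-right 1 to b4, down 1 to b5 — 5 moves in all.
Check: order respected (1 at step 3, 2 at step 4); 5 moves as required.

c5 -> c4 -> b3 -> a3 -> b4 -> b5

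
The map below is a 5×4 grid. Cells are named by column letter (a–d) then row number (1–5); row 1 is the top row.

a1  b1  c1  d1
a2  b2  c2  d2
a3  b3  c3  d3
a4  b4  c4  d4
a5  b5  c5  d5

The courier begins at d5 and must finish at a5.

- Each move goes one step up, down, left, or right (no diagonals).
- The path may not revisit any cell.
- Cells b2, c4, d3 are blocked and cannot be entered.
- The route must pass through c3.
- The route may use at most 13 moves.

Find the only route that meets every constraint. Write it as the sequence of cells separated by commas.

d5, c5, b5, b4, b3, c3, c2, c1, b1, a1, a2, a3, a4, a5

The 13-move cap with required stops at c3 leaves no slack for detours.
Route from d5: 2× left (reaching b5), 2× up (reaching b3), right to c3, 2× up (reaching c1), 2× left (reaching a1), 4× down (reaching a5) — 13 moves in all.
Check: all required cells visited; 13 ≤ 13 moves.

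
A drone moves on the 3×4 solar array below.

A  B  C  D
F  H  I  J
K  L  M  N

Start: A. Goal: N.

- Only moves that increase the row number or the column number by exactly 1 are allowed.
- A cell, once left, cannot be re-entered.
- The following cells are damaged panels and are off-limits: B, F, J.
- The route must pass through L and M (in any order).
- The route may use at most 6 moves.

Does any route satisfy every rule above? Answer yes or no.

Right/down moves force the required cells to be taken in the order L, M. Every right/down route from A to L runs into a blocked cell, so that leg cannot be completed.

no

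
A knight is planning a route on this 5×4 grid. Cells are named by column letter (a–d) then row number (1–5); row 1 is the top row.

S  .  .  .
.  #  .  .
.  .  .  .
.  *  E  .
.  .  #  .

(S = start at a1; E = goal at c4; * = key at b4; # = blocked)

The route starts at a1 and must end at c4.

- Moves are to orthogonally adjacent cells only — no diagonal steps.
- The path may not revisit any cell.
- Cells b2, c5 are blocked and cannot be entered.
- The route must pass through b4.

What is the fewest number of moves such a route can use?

Any route passes through b4 somewhere between a1 and c4. Summing Manhattan distances along the two legs (a1 → b4 → c4) gives a lower bound of 4 + 1 = 5 moves.
A route of 5 moves achieves this: a1 → a2 → a3 → a4 → b4 → c4.
Since 5 matches the lower bound, it is optimal.

5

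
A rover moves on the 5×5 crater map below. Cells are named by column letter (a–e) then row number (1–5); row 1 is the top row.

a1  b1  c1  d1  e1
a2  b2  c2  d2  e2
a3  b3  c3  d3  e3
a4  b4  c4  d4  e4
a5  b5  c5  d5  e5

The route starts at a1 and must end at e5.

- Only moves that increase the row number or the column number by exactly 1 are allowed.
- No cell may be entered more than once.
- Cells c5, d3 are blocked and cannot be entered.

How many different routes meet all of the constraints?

A right/down-only route from a1 to e5 makes exactly 4 down-moves and 4 right-moves in some order.
With no other constraints that would be C(8,4) = 70 routes.
Subtract routes through each blocked cell (inclusion–exclusion for overlaps): − through d3: 30 − through c5: 15 → 25.
That gives 25 routes.

25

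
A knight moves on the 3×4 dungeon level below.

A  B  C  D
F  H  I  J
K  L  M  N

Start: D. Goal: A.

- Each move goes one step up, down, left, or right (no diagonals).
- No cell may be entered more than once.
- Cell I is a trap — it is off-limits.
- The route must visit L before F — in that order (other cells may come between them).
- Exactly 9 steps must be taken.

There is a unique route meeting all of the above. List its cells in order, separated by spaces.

D J N M L K F H B A

The waypoints must appear in the order L, F, with no cell reused.
Route from D: down 2 to N, left 3 to K, up 1 to F, right 1 to H, up 1 to B, left 1 to A — 9 moves in all.
Check: order respected (L at step 4, F at step 6); 9 moves as required.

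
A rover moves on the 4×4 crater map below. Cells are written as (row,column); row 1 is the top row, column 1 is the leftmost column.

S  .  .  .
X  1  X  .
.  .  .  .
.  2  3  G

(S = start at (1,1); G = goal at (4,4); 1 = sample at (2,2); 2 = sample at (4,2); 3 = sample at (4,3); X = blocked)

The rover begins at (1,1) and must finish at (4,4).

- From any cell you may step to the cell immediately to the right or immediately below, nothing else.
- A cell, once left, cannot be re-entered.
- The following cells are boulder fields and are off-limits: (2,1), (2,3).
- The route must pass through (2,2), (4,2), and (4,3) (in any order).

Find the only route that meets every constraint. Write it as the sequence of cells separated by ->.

(1,1) -> (1,2) -> (2,2) -> (3,2) -> (4,2) -> (4,3) -> (4,4)

Moves only go right or down, so the column and row indices never decrease.
Route from (1,1): right to (1,2), 3× down (reaching (4,2)), 2× right (reaching (4,4)) — 6 moves in all.
Check: all required cells visited.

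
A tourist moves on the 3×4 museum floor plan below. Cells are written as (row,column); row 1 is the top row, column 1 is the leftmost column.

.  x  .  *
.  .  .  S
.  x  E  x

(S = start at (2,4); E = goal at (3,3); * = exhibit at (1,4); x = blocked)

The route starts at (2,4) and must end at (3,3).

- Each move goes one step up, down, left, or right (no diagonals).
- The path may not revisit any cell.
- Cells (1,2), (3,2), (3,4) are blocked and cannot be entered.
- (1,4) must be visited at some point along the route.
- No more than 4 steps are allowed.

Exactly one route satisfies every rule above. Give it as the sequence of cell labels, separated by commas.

The 4-move cap with required stops at (1,4) leaves no slack for detours.
Route from (2,4): up to (1,4), left to (1,3), 2× down (reaching (3,3)) — 4 moves in all.
Check: all required cells visited; 4 ≤ 4 moves.

(2,4), (1,4), (1,3), (2,3), (3,3)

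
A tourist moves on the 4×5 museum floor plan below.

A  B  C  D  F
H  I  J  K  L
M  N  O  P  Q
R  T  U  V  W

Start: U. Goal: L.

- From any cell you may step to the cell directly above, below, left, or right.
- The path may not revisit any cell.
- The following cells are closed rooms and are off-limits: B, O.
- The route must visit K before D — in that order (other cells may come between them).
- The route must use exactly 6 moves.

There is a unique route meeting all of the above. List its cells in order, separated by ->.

U -> V -> P -> K -> D -> F -> L

The waypoints must appear in the order K, D, with no cell reused.
Route from U: right 1 to V, up 3 to D, right 1 to F, down 1 to L — 6 moves in all.
Check: order respected (K at step 3, D at step 4); 6 moves as required.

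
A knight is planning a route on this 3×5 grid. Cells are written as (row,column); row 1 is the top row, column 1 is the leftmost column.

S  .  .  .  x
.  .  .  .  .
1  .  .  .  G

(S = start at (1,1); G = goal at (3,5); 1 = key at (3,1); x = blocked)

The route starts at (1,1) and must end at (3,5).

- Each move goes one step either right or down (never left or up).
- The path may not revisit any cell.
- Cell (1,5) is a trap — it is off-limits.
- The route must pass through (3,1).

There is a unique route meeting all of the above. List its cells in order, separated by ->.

(1,1) -> (2,1) -> (3,1) -> (3,2) -> (3,3) -> (3,4) -> (3,5)

Moves only go right or down, so the column and row indices never decrease.
Route from (1,1): 2× down (reaching (3,1)), 4× right (reaching (3,5)) — 6 moves in all.
Check: all required cells visited.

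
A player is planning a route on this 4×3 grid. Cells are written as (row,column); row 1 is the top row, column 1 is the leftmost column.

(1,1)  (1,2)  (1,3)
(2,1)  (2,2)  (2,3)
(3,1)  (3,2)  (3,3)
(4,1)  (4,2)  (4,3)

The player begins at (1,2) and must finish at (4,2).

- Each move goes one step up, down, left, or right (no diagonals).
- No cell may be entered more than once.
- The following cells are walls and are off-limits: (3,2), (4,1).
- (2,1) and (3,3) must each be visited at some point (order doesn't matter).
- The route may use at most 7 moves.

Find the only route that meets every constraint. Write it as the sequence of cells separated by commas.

Any route must reach (2,1) and (3,3) and still end at (4,2) within 7 moves, so the order of the required stops is forced.
Route from (1,2): left 1 to (1,1), down 1 to (2,1), right 2 to (2,3), down 2 to (4,3), left 1 to (4,2) — 7 moves in all.
Check: all required cells visited; 7 ≤ 7 moves.

(1,2), (1,1), (2,1), (2,2), (2,3), (3,3), (4,3), (4,2)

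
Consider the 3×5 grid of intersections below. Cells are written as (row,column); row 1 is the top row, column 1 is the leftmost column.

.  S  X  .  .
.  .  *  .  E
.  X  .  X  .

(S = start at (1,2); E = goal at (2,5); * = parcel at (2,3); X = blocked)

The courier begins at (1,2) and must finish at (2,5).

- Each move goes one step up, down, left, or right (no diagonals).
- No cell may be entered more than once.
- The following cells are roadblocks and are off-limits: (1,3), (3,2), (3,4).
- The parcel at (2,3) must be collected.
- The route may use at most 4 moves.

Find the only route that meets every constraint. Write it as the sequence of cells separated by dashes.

Any route must reach (2,3) and still end at (2,5) within 4 moves, so the order of the required stops is forced.
Route from (1,2): down 1 to (2,2), right 3 to (2,5) — 4 moves in all.
Check: all required cells visited; 4 ≤ 4 moves.

(1,2) - (2,2) - (2,3) - (2,4) - (2,5)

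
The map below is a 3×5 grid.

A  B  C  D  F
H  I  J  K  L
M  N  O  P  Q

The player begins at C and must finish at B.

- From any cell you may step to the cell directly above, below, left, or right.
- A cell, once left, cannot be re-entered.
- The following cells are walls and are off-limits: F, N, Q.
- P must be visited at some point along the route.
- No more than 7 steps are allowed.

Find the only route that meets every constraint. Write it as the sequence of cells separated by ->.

C -> D -> K -> P -> O -> J -> I -> B

Any route must reach P and still end at B within 7 moves, so the order of the required stops is forced.
Route from C: right 1 to D, down 2 to P, left 1 to O, up 1 to J, left 1 to I, up 1 to B — 7 moves in all.
Check: all required cells visited; 7 ≤ 7 moves.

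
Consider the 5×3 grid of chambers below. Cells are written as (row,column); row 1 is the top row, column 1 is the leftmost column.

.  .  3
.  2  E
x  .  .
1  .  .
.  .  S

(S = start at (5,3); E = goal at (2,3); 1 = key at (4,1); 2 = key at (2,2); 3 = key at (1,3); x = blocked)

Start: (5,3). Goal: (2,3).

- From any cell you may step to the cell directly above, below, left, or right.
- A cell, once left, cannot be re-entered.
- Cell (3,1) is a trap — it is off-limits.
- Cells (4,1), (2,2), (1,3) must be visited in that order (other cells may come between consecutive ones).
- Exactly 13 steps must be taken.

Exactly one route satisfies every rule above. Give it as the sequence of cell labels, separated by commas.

(5,3), (5,2), (5,1), (4,1), (4,2), (4,3), (3,3), (3,2), (2,2), (2,1), (1,1), (1,2), (1,3), (2,3)

The waypoints must appear in the order (4,1), (2,2), (1,3), with no cell reused.
Route from (5,3): 2× left (reaching (5,1)), up to (4,1), 2× right (reaching (4,3)), up to (3,3), left to (3,2), up to (2,2), left to (2,1), up to (1,1), 2× right (reaching (1,3)), down to (2,3) — 13 moves in all.
Check: order respected (1 at step 3, 2 at step 8, 3 at step 12); 13 moves as required.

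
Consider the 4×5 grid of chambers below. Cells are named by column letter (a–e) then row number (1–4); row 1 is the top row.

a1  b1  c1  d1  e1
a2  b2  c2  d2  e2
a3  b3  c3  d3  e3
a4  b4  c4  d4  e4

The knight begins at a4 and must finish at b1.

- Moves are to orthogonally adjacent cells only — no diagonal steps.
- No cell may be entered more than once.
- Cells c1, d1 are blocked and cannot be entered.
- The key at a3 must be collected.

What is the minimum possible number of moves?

Any route passes through a3 somewhere between a4 and b1. Summing Manhattan distances along the two legs (a4 → a3 → b1) gives a lower bound of 1 + 3 = 4 moves.
A route of 4 moves achieves this: a4 → a3 → a2 → a1 → b1.
Since 4 matches the lower bound, it is optimal.

4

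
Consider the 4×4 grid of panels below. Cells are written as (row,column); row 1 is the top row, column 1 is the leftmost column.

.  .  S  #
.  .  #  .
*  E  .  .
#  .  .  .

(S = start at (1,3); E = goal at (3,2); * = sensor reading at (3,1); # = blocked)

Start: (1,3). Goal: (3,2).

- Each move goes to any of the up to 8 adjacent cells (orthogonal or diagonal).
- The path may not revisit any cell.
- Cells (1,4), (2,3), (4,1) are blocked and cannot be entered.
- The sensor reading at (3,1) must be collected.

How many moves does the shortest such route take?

Any route passes through (3,1) somewhere between (1,3) and (3,2). Summing Chebyshev distances along the two legs ((1,3) → (3,1) → (3,2)) gives a lower bound of 2 + 1 = 3 moves.
A route of 3 moves achieves this: (1,3) → (2,2) → (3,1) → (3,2).
Since 3 matches the lower bound, it is optimal.

3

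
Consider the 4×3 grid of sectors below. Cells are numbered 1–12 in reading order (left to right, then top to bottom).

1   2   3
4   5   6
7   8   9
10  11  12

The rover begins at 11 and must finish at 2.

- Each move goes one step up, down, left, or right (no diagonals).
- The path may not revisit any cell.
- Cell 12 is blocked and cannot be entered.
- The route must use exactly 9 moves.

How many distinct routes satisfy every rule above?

2

Need simple routes of exactly 9 moves from 11 to 2 (Manhattan distance 3, so 3 moves are spent on a detour and 3 undoing it).
Enumerating: 11 10 7 4 5 8 9 6 3 2 | 11 10 7 8 9 6 5 4 1 2.
That gives 2 routes.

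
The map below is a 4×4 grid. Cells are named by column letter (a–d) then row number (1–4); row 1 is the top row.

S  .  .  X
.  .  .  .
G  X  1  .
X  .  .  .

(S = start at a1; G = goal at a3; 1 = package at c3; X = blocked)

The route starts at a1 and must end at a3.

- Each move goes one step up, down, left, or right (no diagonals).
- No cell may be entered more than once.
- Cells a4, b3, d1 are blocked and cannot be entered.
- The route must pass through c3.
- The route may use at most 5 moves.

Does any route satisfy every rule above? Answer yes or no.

Even ignoring the no-revisit rule, getting from a1 to a3 via c3 needs at least 4 + 4 = 8 moves (fewest moves per leg, detouring around blocked cells), which exceeds the 5-move limit.

no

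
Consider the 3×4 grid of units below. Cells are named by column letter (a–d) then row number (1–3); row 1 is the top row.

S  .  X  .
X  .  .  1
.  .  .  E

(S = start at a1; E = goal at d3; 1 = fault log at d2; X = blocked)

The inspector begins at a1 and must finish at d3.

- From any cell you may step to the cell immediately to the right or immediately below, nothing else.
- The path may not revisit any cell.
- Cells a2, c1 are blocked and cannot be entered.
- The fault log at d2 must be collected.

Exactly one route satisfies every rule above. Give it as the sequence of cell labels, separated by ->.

a1 -> b1 -> b2 -> c2 -> d2 -> d3

Moves only go right or down, so the column and row indices never decrease.
Route from a1: right to b1, down to b2, 2× right (reaching d2), down to d3 — 5 moves in all.
Check: all required cells visited.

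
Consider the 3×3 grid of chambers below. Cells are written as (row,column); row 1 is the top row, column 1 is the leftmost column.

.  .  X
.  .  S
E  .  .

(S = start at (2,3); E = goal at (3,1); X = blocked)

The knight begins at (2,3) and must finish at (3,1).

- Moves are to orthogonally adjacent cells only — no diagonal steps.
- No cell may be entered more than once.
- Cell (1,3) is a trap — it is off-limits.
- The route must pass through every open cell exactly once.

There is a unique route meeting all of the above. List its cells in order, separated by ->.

Need to visit all 8 open cells exactly once, starting at (2,3) and ending at (3,1).
Cell (3,3) has only two open neighbours ((2,3) and (3,2)), so the path must pass straight through it: one of those is the cell it's entered from and the other is where it exits.
Route from (2,3): down to (3,3), left to (3,2), 2× up (reaching (1,2)), left to (1,1), 2× down (reaching (3,1)) — 7 moves in all.
Check: all 8 open cells covered.

(2,3) -> (3,3) -> (3,2) -> (2,2) -> (1,2) -> (1,1) -> (2,1) -> (3,1)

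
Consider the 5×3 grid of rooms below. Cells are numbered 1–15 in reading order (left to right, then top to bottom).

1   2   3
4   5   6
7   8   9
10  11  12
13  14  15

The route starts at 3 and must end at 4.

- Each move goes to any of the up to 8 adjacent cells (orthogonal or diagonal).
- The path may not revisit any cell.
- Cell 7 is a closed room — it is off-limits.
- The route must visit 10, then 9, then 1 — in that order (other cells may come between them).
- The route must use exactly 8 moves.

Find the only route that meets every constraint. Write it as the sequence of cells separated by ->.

The waypoints must appear in the order 10, 9, 1, with no cell reused.
Route from 3: down to 6, 2× down-left (reaching 10), right to 11, up-right to 9, 2× up-left (reaching 1), down to 4 — 8 moves in all.
Check: order respected (10 at step 3, 9 at step 5, 1 at step 7); 8 moves as required.

3 -> 6 -> 8 -> 10 -> 11 -> 9 -> 5 -> 1 -> 4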